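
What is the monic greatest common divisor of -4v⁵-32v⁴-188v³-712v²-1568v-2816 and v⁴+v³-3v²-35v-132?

v²+2v+11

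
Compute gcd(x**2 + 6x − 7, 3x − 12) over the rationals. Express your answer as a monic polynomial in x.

1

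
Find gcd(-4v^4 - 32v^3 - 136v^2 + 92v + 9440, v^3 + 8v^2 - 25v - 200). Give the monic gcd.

v^2 + 3v - 40

By polynomial division,
  -4v^4 - 32v^3 - 136v^2 + 92v + 9440 = (-4v)(v^3 + 8v^2 - 25v - 200) + (-236v^2 - 708v + 9440)
  v^3 + 8v^2 - 25v - 200 = (-(1/236)v - 5/236)(-236v^2 - 708v + 9440) + (0)
Last nonzero remainder: -236v^2 - 708v + 9440. Dividing through by -236 gives the monic gcd v^2 + 3v - 40.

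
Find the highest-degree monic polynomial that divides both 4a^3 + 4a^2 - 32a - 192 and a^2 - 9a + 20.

a - 4

Euclidean algorithm in ℚ[a]:
  4a^3 + 4a^2 - 32a - 192 = (4a + 40)(a^2 - 9a + 20) + (248a - 992)
  a^2 - 9a + 20 = ((1/248)a - 5/248)(248a - 992) + (0)
Last nonzero remainder: 248a - 992. Dividing through by 248 gives the monic gcd a - 4.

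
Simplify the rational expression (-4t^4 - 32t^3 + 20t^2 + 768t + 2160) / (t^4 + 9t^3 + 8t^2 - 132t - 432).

(-4t + 20)/(t - 4)

Euclidean algorithm in ℚ[t]:
  -4t^4 - 32t^3 + 20t^2 + 768t + 2160 = (-4)(t^4 + 9t^3 + 8t^2 - 132t - 432) + (4t^3 + 52t^2 + 240t + 432)
  t^4 + 9t^3 + 8t^2 - 132t - 432 = ((1/4)t - 1)(4t^3 + 52t^2 + 240t + 432) + (0)
Last nonzero remainder: 4t^3 + 52t^2 + 240t + 432. Dividing through by 4 gives the monic gcd t^3 + 13t^2 + 60t + 108.
Cancel t^3 + 13t^2 + 60t + 108 from numerator and denominator to get the reduced form.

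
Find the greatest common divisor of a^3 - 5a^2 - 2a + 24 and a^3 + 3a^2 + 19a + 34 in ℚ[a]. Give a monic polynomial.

Apply the Euclidean algorithm:
  a^3 - 5a^2 - 2a + 24 = (a^3 + 3a^2 + 19a + 34) + (-8a^2 - 21a - 10)
  a^3 + 3a^2 + 19a + 34 = (-(1/8)a - 3/64)(-8a^2 - 21a - 10) + ((1073/64)a + 1073/32)
  -8a^2 - 21a - 10 = (-(512/1073)a - 320/1073)((1073/64)a + 1073/32) + (0)
Last nonzero remainder: (1073/64)a + 1073/32. Dividing through by 1073/64 gives the monic gcd a + 2.

a + 2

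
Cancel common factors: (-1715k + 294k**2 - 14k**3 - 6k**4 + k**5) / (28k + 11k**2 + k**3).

(-245 + 77k - 13k**2 + k**3)/(4 + k)

By polynomial division,
  k**5 - 6k**4 - 14k**3 + 294k**2 - 1715k = (k**2 - 17k + 145)(k**3 + 11k**2 + 28k) + (-825k**2 - 5775k)
  k**3 + 11k**2 + 28k = (-(1/825)k - 4/825)(-825k**2 - 5775k) + (0)
Last nonzero remainder: -825k**2 - 5775k. Dividing through by -825 gives the monic gcd k**2 + 7k.
Cancel k**2 + 7k from numerator and denominator to get the reduced form.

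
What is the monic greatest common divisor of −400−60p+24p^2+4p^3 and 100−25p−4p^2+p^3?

−20+p+p^2

Apply the Euclidean algorithm:
  4p^3+24p^2−60p−400 = (4)(p^3−4p^2−25p+100) + (40p^2+40p−800)
  p^3−4p^2−25p+100 = ((1/40)p−1/8)(40p^2+40p−800) + (0)
Last nonzero remainder: 40p^2+40p−800. Dividing through by 40 gives the monic gcd p^2+p−20.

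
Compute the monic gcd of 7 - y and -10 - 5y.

Repeated division with remainder:
  -y + 7 = (1/5)(-5y - 10) + (9)
  -5y - 10 = (-(5/9)y - 10/9)(9) + (0)
The last nonzero remainder is the constant 9, so the polynomials are coprime and gcd = 1.

1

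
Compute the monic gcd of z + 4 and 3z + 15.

1

Repeated division with remainder:
  z + 4 = (1/3)(3z + 15) + (-1)
  3z + 15 = (-3z - 15)(-1) + (0)
The last nonzero remainder is the constant -1, so the polynomials are coprime and gcd = 1.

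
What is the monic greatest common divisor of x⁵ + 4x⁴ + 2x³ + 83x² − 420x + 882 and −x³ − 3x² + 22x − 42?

Euclidean algorithm in ℚ[x]:
  x⁵ + 4x⁴ + 2x³ + 83x² − 420x + 882 = (−x² − x − 21)(−x³ − 3x² + 22x − 42) + (0)
Last nonzero remainder: −x³ − 3x² + 22x − 42. Dividing through by −1 gives the monic gcd x³ + 3x² − 22x + 42.

x³ + 3x² − 22x + 42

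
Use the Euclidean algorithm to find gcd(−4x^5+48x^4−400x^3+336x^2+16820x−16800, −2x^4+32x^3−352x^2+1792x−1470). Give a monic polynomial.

x^3−9x^2+113x−105

By polynomial division,
  −4x^5+48x^4−400x^3+336x^2+16820x−16800 = (2x+8)(−2x^4+32x^3−352x^2+1792x−1470) + (48x^3−432x^2+5424x−5040)
  −2x^4+32x^3−352x^2+1792x−1470 = (−(1/24)x+7/24)(48x^3−432x^2+5424x−5040) + (0)
Last nonzero remainder: 48x^3−432x^2+5424x−5040. Dividing through by 48 gives the monic gcd x^3−9x^2+113x−105.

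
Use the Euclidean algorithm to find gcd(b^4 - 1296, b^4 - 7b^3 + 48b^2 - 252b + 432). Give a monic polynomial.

b^2 + 36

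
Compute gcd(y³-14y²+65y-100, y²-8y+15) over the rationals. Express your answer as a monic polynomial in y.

y-5

Euclidean algorithm in ℚ[y]:
  y³-14y²+65y-100 = (y-6)(y²-8y+15) + (2y-10)
  y²-8y+15 = ((1/2)y-3/2)(2y-10) + (0)
Last nonzero remainder: 2y-10. Dividing through by 2 gives the monic gcd y-5.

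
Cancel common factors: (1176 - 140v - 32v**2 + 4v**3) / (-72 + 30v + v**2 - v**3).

(-196 + 56v - 4v**2)/(12 - 7v + v**2)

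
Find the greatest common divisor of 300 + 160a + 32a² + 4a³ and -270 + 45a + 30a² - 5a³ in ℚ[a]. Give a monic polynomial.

3 + a

Apply the Euclidean algorithm:
  4a³ + 32a² + 160a + 300 = (-4/5)(-5a³ + 30a² + 45a - 270) + (56a² + 196a + 84)
  -5a³ + 30a² + 45a - 270 = (-(5/56)a + 95/112)(56a² + 196a + 84) + (-(455/4)a - 1365/4)
  56a² + 196a + 84 = (-(32/65)a - 16/65)(-(455/4)a - 1365/4) + (0)
Last nonzero remainder: -(455/4)a - 1365/4. Dividing through by -455/4 gives the monic gcd a + 3.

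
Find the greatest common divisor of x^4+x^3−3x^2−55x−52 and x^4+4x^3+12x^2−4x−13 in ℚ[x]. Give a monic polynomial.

x^3+5x^2+17x+13

Apply the Euclidean algorithm:
  x^4+x^3−3x^2−55x−52 = (x^4+4x^3+12x^2−4x−13) + (−3x^3−15x^2−51x−39)
  x^4+4x^3+12x^2−4x−13 = (−(1/3)x+1/3)(−3x^3−15x^2−51x−39) + (0)
Last nonzero remainder: −3x^3−15x^2−51x−39. Dividing through by −3 gives the monic gcd x^3+5x^2+17x+13.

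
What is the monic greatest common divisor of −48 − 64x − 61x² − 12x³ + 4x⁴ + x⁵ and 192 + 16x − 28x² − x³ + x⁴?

−48 − 16x + 3x² + x³

By polynomial division,
  x⁵ + 4x⁴ − 12x³ − 61x² − 64x − 48 = (x + 5)(x⁴ − x³ − 28x² + 16x + 192) + (21x³ + 63x² − 336x − 1008)
  x⁴ − x³ − 28x² + 16x + 192 = ((1/21)x − 4/21)(21x³ + 63x² − 336x − 1008) + (0)
Last nonzero remainder: 21x³ + 63x² − 336x − 1008. Dividing through by 21 gives the monic gcd x³ + 3x² − 16x − 48.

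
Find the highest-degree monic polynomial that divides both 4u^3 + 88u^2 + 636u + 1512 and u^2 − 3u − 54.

Euclidean algorithm in ℚ[u]:
  4u^3 + 88u^2 + 636u + 1512 = (4u + 100)(u^2 − 3u − 54) + (1152u + 6912)
  u^2 − 3u − 54 = ((1/1152)u − 1/128)(1152u + 6912) + (0)
Last nonzero remainder: 1152u + 6912. Dividing through by 1152 gives the monic gcd u + 6.

u + 6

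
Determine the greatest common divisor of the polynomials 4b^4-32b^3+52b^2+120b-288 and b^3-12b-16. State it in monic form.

b^2-2b-8

Apply the Euclidean algorithm:
  4b^4-32b^3+52b^2+120b-288 = (4b-32)(b^3-12b-16) + (100b^2-200b-800)
  b^3-12b-16 = ((1/100)b+1/50)(100b^2-200b-800) + (0)
Last nonzero remainder: 100b^2-200b-800. Dividing through by 100 gives the monic gcd b^2-2b-8.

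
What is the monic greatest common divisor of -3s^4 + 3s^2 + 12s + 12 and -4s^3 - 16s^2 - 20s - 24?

s^2 + s + 2

Repeated division with remainder:
  -3s^4 + 3s^2 + 12s + 12 = ((3/4)s - 3)(-4s^3 - 16s^2 - 20s - 24) + (-30s^2 - 30s - 60)
  -4s^3 - 16s^2 - 20s - 24 = ((2/15)s + 2/5)(-30s^2 - 30s - 60) + (0)
Last nonzero remainder: -30s^2 - 30s - 60. Dividing through by -30 gives the monic gcd s^2 + s + 2.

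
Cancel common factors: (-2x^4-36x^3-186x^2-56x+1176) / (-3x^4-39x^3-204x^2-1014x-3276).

Repeated division with remainder:
  -2x^4-36x^3-186x^2-56x+1176 = (2/3)(-3x^4-39x^3-204x^2-1014x-3276) + (-10x^3-50x^2+620x+3360)
  -3x^4-39x^3-204x^2-1014x-3276 = ((3/10)x+12/5)(-10x^3-50x^2+620x+3360) + (-270x^2-3510x-11340)
  -10x^3-50x^2+620x+3360 = ((1/27)x-8/27)(-270x^2-3510x-11340) + (0)
Last nonzero remainder: -270x^2-3510x-11340. Dividing through by -270 gives the monic gcd x^2+13x+42.
Cancel x^2+13x+42 from numerator and denominator to get the reduced form.

(2x^2+10x-28)/(3x^2+78)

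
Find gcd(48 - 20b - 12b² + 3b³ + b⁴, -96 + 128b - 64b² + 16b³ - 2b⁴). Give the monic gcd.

Euclidean algorithm in ℚ[b]:
  b⁴ + 3b³ - 12b² - 20b + 48 = (-1/2)(-2b⁴ + 16b³ - 64b² + 128b - 96) + (11b³ - 44b² + 44b)
  -2b⁴ + 16b³ - 64b² + 128b - 96 = (-(2/11)b + 8/11)(11b³ - 44b² + 44b) + (-24b² + 96b - 96)
  11b³ - 44b² + 44b = (-(11/24)b)(-24b² + 96b - 96) + (0)
Last nonzero remainder: -24b² + 96b - 96. Dividing through by -24 gives the monic gcd b² - 4b + 4.

4 - 4b + b²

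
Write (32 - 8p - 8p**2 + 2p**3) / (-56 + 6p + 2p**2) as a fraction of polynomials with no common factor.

Euclidean algorithm in ℚ[p]:
  2p**3 - 8p**2 - 8p + 32 = (p - 7)(2p**2 + 6p - 56) + (90p - 360)
  2p**2 + 6p - 56 = ((1/45)p + 7/45)(90p - 360) + (0)
Last nonzero remainder: 90p - 360. Dividing through by 90 gives the monic gcd p - 4.
Cancel p - 4 from numerator and denominator to get the reduced form.

(-4 + p**2)/(7 + p)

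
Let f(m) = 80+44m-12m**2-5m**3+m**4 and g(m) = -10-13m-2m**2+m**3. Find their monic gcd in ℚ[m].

-10-3m+m**2

Euclidean algorithm in ℚ[m]:
  m**4-5m**3-12m**2+44m+80 = (m-3)(m**3-2m**2-13m-10) + (-5m**2+15m+50)
  m**3-2m**2-13m-10 = (-(1/5)m-1/5)(-5m**2+15m+50) + (0)
Last nonzero remainder: -5m**2+15m+50. Dividing through by -5 gives the monic gcd m**2-3m-10.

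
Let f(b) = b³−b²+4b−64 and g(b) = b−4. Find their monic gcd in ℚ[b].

By polynomial division,
  b³−b²+4b−64 = (b²+3b+16)(b−4) + (0)
The last nonzero remainder b−4 is already monic.

b−4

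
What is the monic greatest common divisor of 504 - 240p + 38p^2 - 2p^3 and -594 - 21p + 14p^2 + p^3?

Apply the Euclidean algorithm:
  -2p^3 + 38p^2 - 240p + 504 = (-2)(p^3 + 14p^2 - 21p - 594) + (66p^2 - 282p - 684)
  p^3 + 14p^2 - 21p - 594 = ((1/66)p + 67/242)(66p^2 - 282p - 684) + ((8160/121)p - 48960/121)
  66p^2 - 282p - 684 = ((1331/1360)p + 2299/1360)((8160/121)p - 48960/121) + (0)
Last nonzero remainder: (8160/121)p - 48960/121. Dividing through by 8160/121 gives the monic gcd p - 6.

-6 + p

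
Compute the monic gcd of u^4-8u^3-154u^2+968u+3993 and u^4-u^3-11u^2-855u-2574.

u^2-8u-33

Repeated division with remainder:
  u^4-8u^3-154u^2+968u+3993 = (u^4-u^3-11u^2-855u-2574) + (-7u^3-143u^2+1823u+6567)
  u^4-u^3-11u^2-855u-2574 = (-(1/7)u+150/49)(-7u^3-143u^2+1823u+6567) + ((33672/49)u^2-(269376/49)u-1111176/49)
  -7u^3-143u^2+1823u+6567 = (-(343/33672)u-9751/33672)((33672/49)u^2-(269376/49)u-1111176/49) + (0)
Last nonzero remainder: (33672/49)u^2-(269376/49)u-1111176/49. Dividing through by 33672/49 gives the monic gcd u^2-8u-33.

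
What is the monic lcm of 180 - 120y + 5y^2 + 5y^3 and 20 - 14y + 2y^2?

-180 + 156y - 29y^2 - 4y^3 + y^4

Euclidean algorithm in ℚ[y]:
  5y^3 + 5y^2 - 120y + 180 = ((5/2)y + 20)(2y^2 - 14y + 20) + (110y - 220)
  2y^2 - 14y + 20 = ((1/55)y - 1/11)(110y - 220) + (0)
Last nonzero remainder: 110y - 220. Dividing through by 110 gives the monic gcd y - 2.
Then lcm(f, g) = f·g / gcd(f, g); expanding and making the result monic gives the answer.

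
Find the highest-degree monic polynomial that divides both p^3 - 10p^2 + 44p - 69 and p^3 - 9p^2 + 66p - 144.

p - 3

Euclidean algorithm in ℚ[p]:
  p^3 - 10p^2 + 44p - 69 = (p^3 - 9p^2 + 66p - 144) + (-p^2 - 22p + 75)
  p^3 - 9p^2 + 66p - 144 = (-p + 31)(-p^2 - 22p + 75) + (823p - 2469)
  -p^2 - 22p + 75 = (-(1/823)p - 25/823)(823p - 2469) + (0)
Last nonzero remainder: 823p - 2469. Dividing through by 823 gives the monic gcd p - 3.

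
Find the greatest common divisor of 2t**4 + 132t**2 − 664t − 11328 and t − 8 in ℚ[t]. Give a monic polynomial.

t − 8

Apply the Euclidean algorithm:
  2t**4 + 132t**2 − 664t − 11328 = (2t**3 + 16t**2 + 260t + 1416)(t − 8) + (0)
The last nonzero remainder t − 8 is already monic.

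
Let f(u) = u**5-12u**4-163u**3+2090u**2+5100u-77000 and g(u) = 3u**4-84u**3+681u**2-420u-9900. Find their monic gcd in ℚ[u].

Apply the Euclidean algorithm:
  u**5-12u**4-163u**3+2090u**2+5100u-77000 = ((1/3)u+16/3)(3u**4-84u**3+681u**2-420u-9900) + (58u**3-1402u**2+10640u-24200)
  3u**4-84u**3+681u**2-420u-9900 = ((3/58)u-333/1682)(58u**3-1402u**2+10640u-24200) + (-(123552/841)u**2+(2471040/841)u-12355200/841)
  58u**3-1402u**2+10640u-24200 = (-(24389/61776)u+9251/5616)(-(123552/841)u**2+(2471040/841)u-12355200/841) + (0)
Last nonzero remainder: -(123552/841)u**2+(2471040/841)u-12355200/841. Dividing through by -123552/841 gives the monic gcd u**2-20u+100.

u**2-20u+100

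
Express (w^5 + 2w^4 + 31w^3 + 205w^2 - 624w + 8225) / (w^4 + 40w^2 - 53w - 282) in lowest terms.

(w^3 + w^2 - 17w + 175)/(w^2 - w - 6)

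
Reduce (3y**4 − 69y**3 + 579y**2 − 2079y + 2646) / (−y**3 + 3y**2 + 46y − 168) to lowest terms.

(−3y**3 + 51y**2 − 273y + 441)/(y**2 + 3y − 28)

Repeated division with remainder:
  3y**4 − 69y**3 + 579y**2 − 2079y + 2646 = (−3y + 60)(−y**3 + 3y**2 + 46y − 168) + (537y**2 − 5343y + 12726)
  −y**3 + 3y**2 + 46y − 168 = (−(1/537)y − 1244/96123)(537y**2 − 5343y + 12726) + ((17640/32041)y − 105840/32041)
  537y**2 − 5343y + 12726 = ((5735339/5880)y − 3236141/840)((17640/32041)y − 105840/32041) + (0)
Last nonzero remainder: (17640/32041)y − 105840/32041. Dividing through by 17640/32041 gives the monic gcd y − 6.
Cancel y − 6 from numerator and denominator to get the reduced form.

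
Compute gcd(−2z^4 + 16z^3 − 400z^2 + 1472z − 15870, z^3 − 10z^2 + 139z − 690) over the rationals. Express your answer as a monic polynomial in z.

z^2 − 4z + 115

By polynomial division,
  −2z^4 + 16z^3 − 400z^2 + 1472z − 15870 = (−2z − 4)(z^3 − 10z^2 + 139z − 690) + (−162z^2 + 648z − 18630)
  z^3 − 10z^2 + 139z − 690 = (−(1/162)z + 1/27)(−162z^2 + 648z − 18630) + (0)
Last nonzero remainder: −162z^2 + 648z − 18630. Dividing through by −162 gives the monic gcd z^2 − 4z + 115.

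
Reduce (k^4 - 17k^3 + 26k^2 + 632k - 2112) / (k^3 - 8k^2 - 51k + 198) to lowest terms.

Apply the Euclidean algorithm:
  k^4 - 17k^3 + 26k^2 + 632k - 2112 = (k - 9)(k^3 - 8k^2 - 51k + 198) + (5k^2 - 25k - 330)
  k^3 - 8k^2 - 51k + 198 = ((1/5)k - 3/5)(5k^2 - 25k - 330) + (0)
Last nonzero remainder: 5k^2 - 25k - 330. Dividing through by 5 gives the monic gcd k^2 - 5k - 66.
Cancel k^2 - 5k - 66 from numerator and denominator to get the reduced form.

(k^2 - 12k + 32)/(k - 3)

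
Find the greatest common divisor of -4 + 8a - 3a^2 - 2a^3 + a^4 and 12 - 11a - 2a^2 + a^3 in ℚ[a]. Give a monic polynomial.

-1 + a

By polynomial division,
  a^4 - 2a^3 - 3a^2 + 8a - 4 = (a)(a^3 - 2a^2 - 11a + 12) + (8a^2 - 4a - 4)
  a^3 - 2a^2 - 11a + 12 = ((1/8)a - 3/16)(8a^2 - 4a - 4) + (-(45/4)a + 45/4)
  8a^2 - 4a - 4 = (-(32/45)a - 16/45)(-(45/4)a + 45/4) + (0)
Last nonzero remainder: -(45/4)a + 45/4. Dividing through by -45/4 gives the monic gcd a - 1.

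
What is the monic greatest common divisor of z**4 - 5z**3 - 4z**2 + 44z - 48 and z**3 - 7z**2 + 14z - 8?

z**2 - 6z + 8

Apply the Euclidean algorithm:
  z**4 - 5z**3 - 4z**2 + 44z - 48 = (z + 2)(z**3 - 7z**2 + 14z - 8) + (-4z**2 + 24z - 32)
  z**3 - 7z**2 + 14z - 8 = (-(1/4)z + 1/4)(-4z**2 + 24z - 32) + (0)
Last nonzero remainder: -4z**2 + 24z - 32. Dividing through by -4 gives the monic gcd z**2 - 6z + 8.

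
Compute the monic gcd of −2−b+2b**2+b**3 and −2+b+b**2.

−2+b+b**2

Euclidean algorithm in ℚ[b]:
  b**3+2b**2−b−2 = (b+1)(b**2+b−2) + (0)
The last nonzero remainder b**2+b−2 is already monic.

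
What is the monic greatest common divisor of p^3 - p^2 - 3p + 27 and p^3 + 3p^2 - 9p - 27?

Apply the Euclidean algorithm:
  p^3 - p^2 - 3p + 27 = (p^3 + 3p^2 - 9p - 27) + (-4p^2 + 6p + 54)
  p^3 + 3p^2 - 9p - 27 = (-(1/4)p - 9/8)(-4p^2 + 6p + 54) + ((45/4)p + 135/4)
  -4p^2 + 6p + 54 = (-(16/45)p + 8/5)((45/4)p + 135/4) + (0)
Last nonzero remainder: (45/4)p + 135/4. Dividing through by 45/4 gives the monic gcd p + 3.

p + 3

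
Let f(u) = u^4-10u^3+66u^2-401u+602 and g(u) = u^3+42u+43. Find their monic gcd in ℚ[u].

u^2-u+43

Apply the Euclidean algorithm:
  u^4-10u^3+66u^2-401u+602 = (u-10)(u^3+42u+43) + (24u^2-24u+1032)
  u^3+42u+43 = ((1/24)u+1/24)(24u^2-24u+1032) + (0)
Last nonzero remainder: 24u^2-24u+1032. Dividing through by 24 gives the monic gcd u^2-u+43.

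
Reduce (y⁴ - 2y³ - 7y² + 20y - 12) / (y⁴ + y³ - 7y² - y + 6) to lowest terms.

(y - 2)/(y + 1)

Repeated division with remainder:
  y⁴ - 2y³ - 7y² + 20y - 12 = (y⁴ + y³ - 7y² - y + 6) + (-3y³ + 21y - 18)
  y⁴ + y³ - 7y² - y + 6 = (-(1/3)y - 1/3)(-3y³ + 21y - 18) + (0)
Last nonzero remainder: -3y³ + 21y - 18. Dividing through by -3 gives the monic gcd y³ - 7y + 6.
Cancel y³ - 7y + 6 from numerator and denominator to get the reduced form.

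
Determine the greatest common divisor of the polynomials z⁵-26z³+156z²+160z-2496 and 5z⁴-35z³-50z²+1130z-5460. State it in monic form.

Euclidean algorithm in ℚ[z]:
  z⁵-26z³+156z²+160z-2496 = ((1/5)z+7/5)(5z⁴-35z³-50z²+1130z-5460) + (33z³-330z+5148)
  5z⁴-35z³-50z²+1130z-5460 = ((5/33)z-35/33)(33z³-330z+5148) + (0)
Last nonzero remainder: 33z³-330z+5148. Dividing through by 33 gives the monic gcd z³-10z+156.

z³-10z+156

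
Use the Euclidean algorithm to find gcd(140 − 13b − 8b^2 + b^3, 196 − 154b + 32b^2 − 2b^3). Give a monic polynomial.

Apply the Euclidean algorithm:
  b^3 − 8b^2 − 13b + 140 = (−1/2)(−2b^3 + 32b^2 − 154b + 196) + (8b^2 − 90b + 238)
  −2b^3 + 32b^2 − 154b + 196 = (−(1/4)b + 19/16)(8b^2 − 90b + 238) + ((99/8)b − 693/8)
  8b^2 − 90b + 238 = ((64/99)b − 272/99)((99/8)b − 693/8) + (0)
Last nonzero remainder: (99/8)b − 693/8. Dividing through by 99/8 gives the monic gcd b − 7.

−7 + b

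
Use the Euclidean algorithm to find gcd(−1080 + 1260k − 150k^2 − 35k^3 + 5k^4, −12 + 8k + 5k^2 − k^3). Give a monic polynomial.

Euclidean algorithm in ℚ[k]:
  5k^4 − 35k^3 − 150k^2 + 1260k − 1080 = (−5k + 10)(−k^3 + 5k^2 + 8k − 12) + (−160k^2 + 1120k − 960)
  −k^3 + 5k^2 + 8k − 12 = ((1/160)k + 1/80)(−160k^2 + 1120k − 960) + (0)
Last nonzero remainder: −160k^2 + 1120k − 960. Dividing through by −160 gives the monic gcd k^2 − 7k + 6.

6 − 7k + k^2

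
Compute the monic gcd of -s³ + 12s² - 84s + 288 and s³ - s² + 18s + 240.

s² - 6s + 48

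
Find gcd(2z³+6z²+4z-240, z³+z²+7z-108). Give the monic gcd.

z-4

Apply the Euclidean algorithm:
  2z³+6z²+4z-240 = (2)(z³+z²+7z-108) + (4z²-10z-24)
  z³+z²+7z-108 = ((1/4)z+7/8)(4z²-10z-24) + ((87/4)z-87)
  4z²-10z-24 = ((16/87)z+8/29)((87/4)z-87) + (0)
Last nonzero remainder: (87/4)z-87. Dividing through by 87/4 gives the monic gcd z-4.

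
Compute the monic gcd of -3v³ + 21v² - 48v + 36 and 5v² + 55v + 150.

1

Apply the Euclidean algorithm:
  -3v³ + 21v² - 48v + 36 = (-(3/5)v + 54/5)(5v² + 55v + 150) + (-552v - 1584)
  5v² + 55v + 150 = (-(5/552)v - 935/12696)(-552v - 1584) + (17640/529)
  -552v - 1584 = (-(12167/735)v - 11638/245)(17640/529) + (0)
The last nonzero remainder is the constant 17640/529, so the polynomials are coprime and gcd = 1.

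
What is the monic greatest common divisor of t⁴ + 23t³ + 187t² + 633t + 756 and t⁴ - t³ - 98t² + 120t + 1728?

Euclidean algorithm in ℚ[t]:
  t⁴ + 23t³ + 187t² + 633t + 756 = (t⁴ - t³ - 98t² + 120t + 1728) + (24t³ + 285t² + 513t - 972)
  t⁴ - t³ - 98t² + 120t + 1728 = ((1/24)t - 103/192)(24t³ + 285t² + 513t - 972) + ((2145/64)t² + (27885/64)t + 19305/16)
  24t³ + 285t² + 513t - 972 = ((512/715)t - 576/715)((2145/64)t² + (27885/64)t + 19305/16) + (0)
Last nonzero remainder: (2145/64)t² + (27885/64)t + 19305/16. Dividing through by 2145/64 gives the monic gcd t² + 13t + 36.

t² + 13t + 36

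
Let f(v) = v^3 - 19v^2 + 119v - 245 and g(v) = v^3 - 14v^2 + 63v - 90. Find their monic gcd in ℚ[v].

Apply the Euclidean algorithm:
  v^3 - 19v^2 + 119v - 245 = (v^3 - 14v^2 + 63v - 90) + (-5v^2 + 56v - 155)
  v^3 - 14v^2 + 63v - 90 = (-(1/5)v + 14/25)(-5v^2 + 56v - 155) + ((16/25)v - 16/5)
  -5v^2 + 56v - 155 = (-(125/16)v + 775/16)((16/25)v - 16/5) + (0)
Last nonzero remainder: (16/25)v - 16/5. Dividing through by 16/25 gives the monic gcd v - 5.

v - 5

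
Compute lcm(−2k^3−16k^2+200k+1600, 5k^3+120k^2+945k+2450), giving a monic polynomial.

k^5+22k^4+61k^3−1808k^2−16100k−39200

Repeated division with remainder:
  −2k^3−16k^2+200k+1600 = (−2/5)(5k^3+120k^2+945k+2450) + (32k^2+578k+2580)
  5k^3+120k^2+945k+2450 = ((5/32)k+475/512)(32k^2+578k+2580) + ((1445/256)k+7225/128)
  32k^2+578k+2580 = ((8192/1445)k+66048/1445)((1445/256)k+7225/128) + (0)
Last nonzero remainder: (1445/256)k+7225/128. Dividing through by 1445/256 gives the monic gcd k+10.
Then lcm(f, g) = f·g / gcd(f, g); expanding and making the result monic gives the answer.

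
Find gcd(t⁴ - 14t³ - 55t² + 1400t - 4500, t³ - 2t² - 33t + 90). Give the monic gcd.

t - 5

Apply the Euclidean algorithm:
  t⁴ - 14t³ - 55t² + 1400t - 4500 = (t - 12)(t³ - 2t² - 33t + 90) + (-46t² + 914t - 3420)
  t³ - 2t² - 33t + 90 = (-(1/46)t - 411/1058)(-46t² + 914t - 3420) + ((131040/529)t - 655200/529)
  -46t² + 914t - 3420 = (-(12167/65520)t + 10051/3640)((131040/529)t - 655200/529) + (0)
Last nonzero remainder: (131040/529)t - 655200/529. Dividing through by 131040/529 gives the monic gcd t - 5.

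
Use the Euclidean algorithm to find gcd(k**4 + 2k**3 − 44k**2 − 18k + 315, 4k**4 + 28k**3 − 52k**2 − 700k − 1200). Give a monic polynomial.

k**2 − 2k − 15

Euclidean algorithm in ℚ[k]:
  k**4 + 2k**3 − 44k**2 − 18k + 315 = (1/4)(4k**4 + 28k**3 − 52k**2 − 700k − 1200) + (−5k**3 − 31k**2 + 157k + 615)
  4k**4 + 28k**3 − 52k**2 − 700k − 1200 = (−(4/5)k − 16/25)(−5k**3 − 31k**2 + 157k + 615) + ((1344/25)k**2 − (2688/25)k − 4032/5)
  −5k**3 − 31k**2 + 157k + 615 = (−(125/1344)k − 1025/1344)((1344/25)k**2 − (2688/25)k − 4032/5) + (0)
Last nonzero remainder: (1344/25)k**2 − (2688/25)k − 4032/5. Dividing through by 1344/25 gives the monic gcd k**2 − 2k − 15.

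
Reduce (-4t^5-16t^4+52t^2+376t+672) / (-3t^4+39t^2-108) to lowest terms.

Repeated division with remainder:
  -4t^5-16t^4+52t^2+376t+672 = ((4/3)t+16/3)(-3t^4+39t^2-108) + (-52t^3-156t^2+520t+1248)
  -3t^4+39t^2-108 = ((3/52)t-9/52)(-52t^3-156t^2+520t+1248) + (-18t^2+18t+108)
  -52t^3-156t^2+520t+1248 = ((26/9)t+104/9)(-18t^2+18t+108) + (0)
Last nonzero remainder: -18t^2+18t+108. Dividing through by -18 gives the monic gcd t^2-t-6.
Cancel t^2-t-6 from numerator and denominator to get the reduced form.

(4t^3+20t^2+44t+112)/(3t^2+3t-18)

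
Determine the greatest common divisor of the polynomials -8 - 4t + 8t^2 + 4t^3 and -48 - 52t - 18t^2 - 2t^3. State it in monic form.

Apply the Euclidean algorithm:
  4t^3 + 8t^2 - 4t - 8 = (-2)(-2t^3 - 18t^2 - 52t - 48) + (-28t^2 - 108t - 104)
  -2t^3 - 18t^2 - 52t - 48 = ((1/14)t + 18/49)(-28t^2 - 108t - 104) + (-(240/49)t - 480/49)
  -28t^2 - 108t - 104 = ((343/60)t + 637/60)(-(240/49)t - 480/49) + (0)
Last nonzero remainder: -(240/49)t - 480/49. Dividing through by -240/49 gives the monic gcd t + 2.

2 + t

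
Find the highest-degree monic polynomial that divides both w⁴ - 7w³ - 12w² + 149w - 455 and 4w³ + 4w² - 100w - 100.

Euclidean algorithm in ℚ[w]:
  w⁴ - 7w³ - 12w² + 149w - 455 = ((1/4)w - 2)(4w³ + 4w² - 100w - 100) + (21w² - 26w - 655)
  4w³ + 4w² - 100w - 100 = ((4/21)w + 188/441)(21w² - 26w - 655) + ((15808/441)w + 79040/441)
  21w² - 26w - 655 = ((9261/15808)w - 57771/15808)((15808/441)w + 79040/441) + (0)
Last nonzero remainder: (15808/441)w + 79040/441. Dividing through by 15808/441 gives the monic gcd w + 5.

w + 5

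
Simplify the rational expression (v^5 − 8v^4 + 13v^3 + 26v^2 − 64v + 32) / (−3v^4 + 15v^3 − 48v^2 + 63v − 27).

(−v^3 + 6v^2 − 32)/(3v^2 − 9v + 27)

Euclidean algorithm in ℚ[v]:
  v^5 − 8v^4 + 13v^3 + 26v^2 − 64v + 32 = (−(1/3)v + 1)(−3v^4 + 15v^3 − 48v^2 + 63v − 27) + (−18v^3 + 95v^2 − 136v + 59)
  −3v^4 + 15v^3 − 48v^2 + 63v − 27 = ((1/6)v + 5/108)(−18v^3 + 95v^2 − 136v + 59) + (−(3211/108)v^2 + (3211/54)v − 3211/108)
  −18v^3 + 95v^2 − 136v + 59 = ((1944/3211)v − 6372/3211)(−(3211/108)v^2 + (3211/54)v − 3211/108) + (0)
Last nonzero remainder: −(3211/108)v^2 + (3211/54)v − 3211/108. Dividing through by −3211/108 gives the monic gcd v^2 − 2v + 1.
Cancel v^2 − 2v + 1 from numerator and denominator to get the reduced form.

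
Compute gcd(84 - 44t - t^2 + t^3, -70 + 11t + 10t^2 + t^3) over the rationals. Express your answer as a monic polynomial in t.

Apply the Euclidean algorithm:
  t^3 - t^2 - 44t + 84 = (t^3 + 10t^2 + 11t - 70) + (-11t^2 - 55t + 154)
  t^3 + 10t^2 + 11t - 70 = (-(1/11)t - 5/11)(-11t^2 - 55t + 154) + (0)
Last nonzero remainder: -11t^2 - 55t + 154. Dividing through by -11 gives the monic gcd t^2 + 5t - 14.

-14 + 5t + t^2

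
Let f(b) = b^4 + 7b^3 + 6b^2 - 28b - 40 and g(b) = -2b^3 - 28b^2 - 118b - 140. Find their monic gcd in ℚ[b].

b^2 + 7b + 10

Euclidean algorithm in ℚ[b]:
  b^4 + 7b^3 + 6b^2 - 28b - 40 = (-(1/2)b + 7/2)(-2b^3 - 28b^2 - 118b - 140) + (45b^2 + 315b + 450)
  -2b^3 - 28b^2 - 118b - 140 = (-(2/45)b - 14/45)(45b^2 + 315b + 450) + (0)
Last nonzero remainder: 45b^2 + 315b + 450. Dividing through by 45 gives the monic gcd b^2 + 7b + 10.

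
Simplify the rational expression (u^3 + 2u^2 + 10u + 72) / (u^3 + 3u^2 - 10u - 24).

(u^2 - 2u + 18)/(u^2 - u - 6)

Euclidean algorithm in ℚ[u]:
  u^3 + 2u^2 + 10u + 72 = (u^3 + 3u^2 - 10u - 24) + (-u^2 + 20u + 96)
  u^3 + 3u^2 - 10u - 24 = (-u - 23)(-u^2 + 20u + 96) + (546u + 2184)
  -u^2 + 20u + 96 = (-(1/546)u + 4/91)(546u + 2184) + (0)
Last nonzero remainder: 546u + 2184. Dividing through by 546 gives the monic gcd u + 4.
Cancel u + 4 from numerator and denominator to get the reduced form.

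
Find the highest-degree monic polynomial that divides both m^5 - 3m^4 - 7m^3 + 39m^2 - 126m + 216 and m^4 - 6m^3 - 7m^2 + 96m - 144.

m^3 - 2m^2 - 15m + 36

By polynomial division,
  m^5 - 3m^4 - 7m^3 + 39m^2 - 126m + 216 = (m + 3)(m^4 - 6m^3 - 7m^2 + 96m - 144) + (18m^3 - 36m^2 - 270m + 648)
  m^4 - 6m^3 - 7m^2 + 96m - 144 = ((1/18)m - 2/9)(18m^3 - 36m^2 - 270m + 648) + (0)
Last nonzero remainder: 18m^3 - 36m^2 - 270m + 648. Dividing through by 18 gives the monic gcd m^3 - 2m^2 - 15m + 36.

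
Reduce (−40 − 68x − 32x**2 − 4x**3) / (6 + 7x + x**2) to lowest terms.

(−40 − 28x − 4x**2)/(6 + x)

Euclidean algorithm in ℚ[x]:
  −4x**3 − 32x**2 − 68x − 40 = (−4x − 4)(x**2 + 7x + 6) + (−16x − 16)
  x**2 + 7x + 6 = (−(1/16)x − 3/8)(−16x − 16) + (0)
Last nonzero remainder: −16x − 16. Dividing through by −16 gives the monic gcd x + 1.
Cancel x + 1 from numerator and denominator to get the reduced form.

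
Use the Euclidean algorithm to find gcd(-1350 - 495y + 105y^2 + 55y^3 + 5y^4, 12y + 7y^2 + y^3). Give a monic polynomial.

3 + y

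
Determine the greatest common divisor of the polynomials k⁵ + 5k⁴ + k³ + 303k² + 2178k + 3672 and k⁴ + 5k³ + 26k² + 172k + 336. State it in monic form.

k² + 7k + 12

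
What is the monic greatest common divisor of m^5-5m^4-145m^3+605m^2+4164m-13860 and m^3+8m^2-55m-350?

m^2+3m-70

Apply the Euclidean algorithm:
  m^5-5m^4-145m^3+605m^2+4164m-13860 = (m^2-13m+14)(m^3+8m^2-55m-350) + (128m^2+384m-8960)
  m^3+8m^2-55m-350 = ((1/128)m+5/128)(128m^2+384m-8960) + (0)
Last nonzero remainder: 128m^2+384m-8960. Dividing through by 128 gives the monic gcd m^2+3m-70.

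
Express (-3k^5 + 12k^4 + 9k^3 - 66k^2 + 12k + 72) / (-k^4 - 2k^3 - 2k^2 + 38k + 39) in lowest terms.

By polynomial division,
  -3k^5 + 12k^4 + 9k^3 - 66k^2 + 12k + 72 = (3k - 18)(-k^4 - 2k^3 - 2k^2 + 38k + 39) + (-21k^3 - 216k^2 + 579k + 774)
  -k^4 - 2k^3 - 2k^2 + 38k + 39 = ((1/21)k - 58/147)(-21k^3 - 216k^2 + 579k + 774) + (-(5625/49)k^2 + (11250/49)k + 16875/49)
  -21k^3 - 216k^2 + 579k + 774 = ((343/1875)k + 4214/1875)(-(5625/49)k^2 + (11250/49)k + 16875/49) + (0)
Last nonzero remainder: -(5625/49)k^2 + (11250/49)k + 16875/49. Dividing through by -5625/49 gives the monic gcd k^2 - 2k - 3.
Cancel k^2 - 2k - 3 from numerator and denominator to get the reduced form.

(3k^3 - 6k^2 - 12k + 24)/(k^2 + 4k + 13)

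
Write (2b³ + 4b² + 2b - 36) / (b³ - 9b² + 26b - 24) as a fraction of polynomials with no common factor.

Repeated division with remainder:
  2b³ + 4b² + 2b - 36 = (2)(b³ - 9b² + 26b - 24) + (22b² - 50b + 12)
  b³ - 9b² + 26b - 24 = ((1/22)b - 37/121)(22b² - 50b + 12) + ((1230/121)b - 2460/121)
  22b² - 50b + 12 = ((1331/615)b - 121/205)((1230/121)b - 2460/121) + (0)
Last nonzero remainder: (1230/121)b - 2460/121. Dividing through by 1230/121 gives the monic gcd b - 2.
Cancel b - 2 from numerator and denominator to get the reduced form.

(2b² + 8b + 18)/(b² - 7b + 12)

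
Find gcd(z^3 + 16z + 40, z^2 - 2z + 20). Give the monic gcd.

z^2 - 2z + 20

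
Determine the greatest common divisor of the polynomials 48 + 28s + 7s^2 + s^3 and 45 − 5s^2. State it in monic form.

3 + s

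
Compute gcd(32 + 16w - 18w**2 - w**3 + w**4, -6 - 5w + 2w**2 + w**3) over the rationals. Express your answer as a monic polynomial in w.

Euclidean algorithm in ℚ[w]:
  w**4 - w**3 - 18w**2 + 16w + 32 = (w - 3)(w**3 + 2w**2 - 5w - 6) + (-7w**2 + 7w + 14)
  w**3 + 2w**2 - 5w - 6 = (-(1/7)w - 3/7)(-7w**2 + 7w + 14) + (0)
Last nonzero remainder: -7w**2 + 7w + 14. Dividing through by -7 gives the monic gcd w**2 - w - 2.

-2 - w + w**2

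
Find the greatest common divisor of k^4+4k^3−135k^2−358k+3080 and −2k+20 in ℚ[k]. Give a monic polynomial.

Euclidean algorithm in ℚ[k]:
  k^4+4k^3−135k^2−358k+3080 = (−(1/2)k^3−7k^2−(5/2)k+154)(−2k+20) + (0)
Last nonzero remainder: −2k+20. Dividing through by −2 gives the monic gcd k−10.

k−10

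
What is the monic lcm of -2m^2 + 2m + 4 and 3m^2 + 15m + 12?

m^3 + 3m^2 - 6m - 8

Repeated division with remainder:
  -2m^2 + 2m + 4 = (-2/3)(3m^2 + 15m + 12) + (12m + 12)
  3m^2 + 15m + 12 = ((1/4)m + 1)(12m + 12) + (0)
Last nonzero remainder: 12m + 12. Dividing through by 12 gives the monic gcd m + 1.
Then lcm(f, g) = f·g / gcd(f, g); expanding and making the result monic gives the answer.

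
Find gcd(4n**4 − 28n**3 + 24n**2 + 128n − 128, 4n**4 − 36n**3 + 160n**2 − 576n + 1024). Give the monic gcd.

Euclidean algorithm in ℚ[n]:
  4n**4 − 28n**3 + 24n**2 + 128n − 128 = (4n**4 − 36n**3 + 160n**2 − 576n + 1024) + (8n**3 − 136n**2 + 704n − 1152)
  4n**4 − 36n**3 + 160n**2 − 576n + 1024 = ((1/2)n + 4)(8n**3 − 136n**2 + 704n − 1152) + (352n**2 − 2816n + 5632)
  8n**3 − 136n**2 + 704n − 1152 = ((1/44)n − 9/44)(352n**2 − 2816n + 5632) + (0)
Last nonzero remainder: 352n**2 − 2816n + 5632. Dividing through by 352 gives the monic gcd n**2 − 8n + 16.

n**2 − 8n + 16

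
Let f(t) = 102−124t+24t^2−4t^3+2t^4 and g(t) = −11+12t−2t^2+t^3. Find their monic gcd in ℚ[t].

Apply the Euclidean algorithm:
  2t^4−4t^3+24t^2−124t+102 = (2t)(t^3−2t^2+12t−11) + (−102t+102)
  t^3−2t^2+12t−11 = (−(1/102)t^2+(1/102)t−11/102)(−102t+102) + (0)
Last nonzero remainder: −102t+102. Dividing through by −102 gives the monic gcd t−1.

−1+t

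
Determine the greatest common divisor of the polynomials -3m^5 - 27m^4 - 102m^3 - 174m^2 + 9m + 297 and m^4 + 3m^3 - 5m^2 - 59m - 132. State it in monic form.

By polynomial division,
  -3m^5 - 27m^4 - 102m^3 - 174m^2 + 9m + 297 = (-3m - 18)(m^4 + 3m^3 - 5m^2 - 59m - 132) + (-63m^3 - 441m^2 - 1449m - 2079)
  m^4 + 3m^3 - 5m^2 - 59m - 132 = (-(1/63)m + 4/63)(-63m^3 - 441m^2 - 1449m - 2079) + (0)
Last nonzero remainder: -63m^3 - 441m^2 - 1449m - 2079. Dividing through by -63 gives the monic gcd m^3 + 7m^2 + 23m + 33.

m^3 + 7m^2 + 23m + 33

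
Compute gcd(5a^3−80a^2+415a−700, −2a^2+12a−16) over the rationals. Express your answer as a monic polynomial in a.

a−4

Euclidean algorithm in ℚ[a]:
  5a^3−80a^2+415a−700 = (−(5/2)a+25)(−2a^2+12a−16) + (75a−300)
  −2a^2+12a−16 = (−(2/75)a+4/75)(75a−300) + (0)
Last nonzero remainder: 75a−300. Dividing through by 75 gives the monic gcd a−4.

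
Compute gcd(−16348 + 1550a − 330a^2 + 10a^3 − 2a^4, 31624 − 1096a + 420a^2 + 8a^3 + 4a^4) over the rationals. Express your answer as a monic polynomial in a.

67 − 8a + a^2

Apply the Euclidean algorithm:
  −2a^4 + 10a^3 − 330a^2 + 1550a − 16348 = (−1/2)(4a^4 + 8a^3 + 420a^2 − 1096a + 31624) + (14a^3 − 120a^2 + 1002a − 536)
  4a^4 + 8a^3 + 420a^2 − 1096a + 31624 = ((2/7)a + 148/49)(14a^3 − 120a^2 + 1002a − 536) + ((24312/49)a^2 − (194496/49)a + 1628904/49)
  14a^3 − 120a^2 + 1002a − 536 = ((343/12156)a − 49/3039)((24312/49)a^2 − (194496/49)a + 1628904/49) + (0)
Last nonzero remainder: (24312/49)a^2 − (194496/49)a + 1628904/49. Dividing through by 24312/49 gives the monic gcd a^2 − 8a + 67.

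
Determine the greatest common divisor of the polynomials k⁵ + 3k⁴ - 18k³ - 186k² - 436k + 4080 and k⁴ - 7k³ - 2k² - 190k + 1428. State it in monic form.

k² + 6k + 34

Apply the Euclidean algorithm:
  k⁵ + 3k⁴ - 18k³ - 186k² - 436k + 4080 = (k + 10)(k⁴ - 7k³ - 2k² - 190k + 1428) + (54k³ + 24k² + 36k - 10200)
  k⁴ - 7k³ - 2k² - 190k + 1428 = ((1/54)k - 67/486)(54k³ + 24k² + 36k - 10200) + ((52/81)k² + (104/27)k + 1768/81)
  54k³ + 24k² + 36k - 10200 = ((2187/26)k - 6075/13)((52/81)k² + (104/27)k + 1768/81) + (0)
Last nonzero remainder: (52/81)k² + (104/27)k + 1768/81. Dividing through by 52/81 gives the monic gcd k² + 6k + 34.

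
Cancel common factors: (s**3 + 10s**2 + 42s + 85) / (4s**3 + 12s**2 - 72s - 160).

(s**2 + 5s + 17)/(4s**2 - 8s - 32)

Apply the Euclidean algorithm:
  s**3 + 10s**2 + 42s + 85 = (1/4)(4s**3 + 12s**2 - 72s - 160) + (7s**2 + 60s + 125)
  4s**3 + 12s**2 - 72s - 160 = ((4/7)s - 156/49)(7s**2 + 60s + 125) + ((2332/49)s + 11660/49)
  7s**2 + 60s + 125 = ((343/2332)s + 1225/2332)((2332/49)s + 11660/49) + (0)
Last nonzero remainder: (2332/49)s + 11660/49. Dividing through by 2332/49 gives the monic gcd s + 5.
Cancel s + 5 from numerator and denominator to get the reduced form.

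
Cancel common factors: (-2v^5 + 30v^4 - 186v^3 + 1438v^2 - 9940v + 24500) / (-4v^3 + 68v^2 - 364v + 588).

(v^3 - v^2 + 30v - 250)/(2v - 6)

Apply the Euclidean algorithm:
  -2v^5 + 30v^4 - 186v^3 + 1438v^2 - 9940v + 24500 = ((1/2)v^2 + v + 18)(-4v^3 + 68v^2 - 364v + 588) + (284v^2 - 3976v + 13916)
  -4v^3 + 68v^2 - 364v + 588 = (-(1/71)v + 3/71)(284v^2 - 3976v + 13916) + (0)
Last nonzero remainder: 284v^2 - 3976v + 13916. Dividing through by 284 gives the monic gcd v^2 - 14v + 49.
Cancel v^2 - 14v + 49 from numerator and denominator to get the reduced form.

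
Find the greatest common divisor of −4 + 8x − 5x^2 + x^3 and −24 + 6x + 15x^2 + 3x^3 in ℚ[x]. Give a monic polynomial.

−1 + x

Apply the Euclidean algorithm:
  x^3 − 5x^2 + 8x − 4 = (1/3)(3x^3 + 15x^2 + 6x − 24) + (−10x^2 + 6x + 4)
  3x^3 + 15x^2 + 6x − 24 = (−(3/10)x − 42/25)(−10x^2 + 6x + 4) + ((432/25)x − 432/25)
  −10x^2 + 6x + 4 = (−(125/216)x − 25/108)((432/25)x − 432/25) + (0)
Last nonzero remainder: (432/25)x − 432/25. Dividing through by 432/25 gives the monic gcd x − 1.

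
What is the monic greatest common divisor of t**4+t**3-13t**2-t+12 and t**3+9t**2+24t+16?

t**2+5t+4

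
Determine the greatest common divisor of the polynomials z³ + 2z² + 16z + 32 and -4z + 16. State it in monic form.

1

By polynomial division,
  z³ + 2z² + 16z + 32 = (-(1/4)z² - (3/2)z - 10)(-4z + 16) + (192)
  -4z + 16 = (-(1/48)z + 1/12)(192) + (0)
The last nonzero remainder is the constant 192, so the polynomials are coprime and gcd = 1.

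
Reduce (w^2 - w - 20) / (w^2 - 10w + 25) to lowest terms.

Euclidean algorithm in ℚ[w]:
  w^2 - w - 20 = (w^2 - 10w + 25) + (9w - 45)
  w^2 - 10w + 25 = ((1/9)w - 5/9)(9w - 45) + (0)
Last nonzero remainder: 9w - 45. Dividing through by 9 gives the monic gcd w - 5.
Cancel w - 5 from numerator and denominator to get the reduced form.

(w + 4)/(w - 5)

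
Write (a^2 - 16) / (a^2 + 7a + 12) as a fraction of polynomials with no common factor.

(a - 4)/(a + 3)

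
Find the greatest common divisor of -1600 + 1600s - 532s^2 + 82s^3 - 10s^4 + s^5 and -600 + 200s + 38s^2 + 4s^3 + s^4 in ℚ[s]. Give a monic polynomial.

-100 + 50s - 2s^2 + s^3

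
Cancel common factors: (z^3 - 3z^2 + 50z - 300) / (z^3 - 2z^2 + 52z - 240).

Apply the Euclidean algorithm:
  z^3 - 3z^2 + 50z - 300 = (z^3 - 2z^2 + 52z - 240) + (-z^2 - 2z - 60)
  z^3 - 2z^2 + 52z - 240 = (-z + 4)(-z^2 - 2z - 60) + (0)
Last nonzero remainder: -z^2 - 2z - 60. Dividing through by -1 gives the monic gcd z^2 + 2z + 60.
Cancel z^2 + 2z + 60 from numerator and denominator to get the reduced form.

(z - 5)/(z - 4)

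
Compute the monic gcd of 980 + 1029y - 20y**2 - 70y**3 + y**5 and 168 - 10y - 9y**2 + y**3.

Repeated division with remainder:
  y**5 - 70y**3 - 20y**2 + 1029y + 980 = (y**2 + 9y + 21)(y**3 - 9y**2 - 10y + 168) + (91y**2 - 273y - 2548)
  y**3 - 9y**2 - 10y + 168 = ((1/91)y - 6/91)(91y**2 - 273y - 2548) + (0)
Last nonzero remainder: 91y**2 - 273y - 2548. Dividing through by 91 gives the monic gcd y**2 - 3y - 28.

-28 - 3y + y**2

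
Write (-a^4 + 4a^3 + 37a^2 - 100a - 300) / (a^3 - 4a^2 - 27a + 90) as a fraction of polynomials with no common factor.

Repeated division with remainder:
  -a^4 + 4a^3 + 37a^2 - 100a - 300 = (-a)(a^3 - 4a^2 - 27a + 90) + (10a^2 - 10a - 300)
  a^3 - 4a^2 - 27a + 90 = ((1/10)a - 3/10)(10a^2 - 10a - 300) + (0)
Last nonzero remainder: 10a^2 - 10a - 300. Dividing through by 10 gives the monic gcd a^2 - a - 30.
Cancel a^2 - a - 30 from numerator and denominator to get the reduced form.

(-a^2 + 3a + 10)/(a - 3)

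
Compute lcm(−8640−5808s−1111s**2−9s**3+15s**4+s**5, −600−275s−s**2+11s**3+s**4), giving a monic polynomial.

Repeated division with remainder:
  s**5+15s**4−9s**3−1111s**2−5808s−8640 = (s+4)(s**4+11s**3−s**2−275s−600) + (−52s**3−832s**2−4108s−6240)
  s**4+11s**3−s**2−275s−600 = (−(1/52)s+5/52)(−52s**3−832s**2−4108s−6240) + (0)
Last nonzero remainder: −52s**3−832s**2−4108s−6240. Dividing through by −52 gives the monic gcd s**3+16s**2+79s+120.
Then lcm(f, g) = f·g / gcd(f, g); expanding and making the result monic gives the answer.

43200+20400s−253s**2−1066s**3−84s**4+10s**5+s**6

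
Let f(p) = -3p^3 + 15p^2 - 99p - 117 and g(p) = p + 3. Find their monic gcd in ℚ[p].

1

Apply the Euclidean algorithm:
  -3p^3 + 15p^2 - 99p - 117 = (-3p^2 + 24p - 171)(p + 3) + (396)
  p + 3 = ((1/396)p + 1/132)(396) + (0)
The last nonzero remainder is the constant 396, so the polynomials are coprime and gcd = 1.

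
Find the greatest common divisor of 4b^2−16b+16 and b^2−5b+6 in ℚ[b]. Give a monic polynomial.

b−2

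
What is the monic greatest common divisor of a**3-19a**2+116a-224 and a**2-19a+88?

a-8

Repeated division with remainder:
  a**3-19a**2+116a-224 = (a)(a**2-19a+88) + (28a-224)
  a**2-19a+88 = ((1/28)a-11/28)(28a-224) + (0)
Last nonzero remainder: 28a-224. Dividing through by 28 gives the monic gcd a-8.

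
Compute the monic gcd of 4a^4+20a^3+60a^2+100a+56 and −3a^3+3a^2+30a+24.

a^2+3a+2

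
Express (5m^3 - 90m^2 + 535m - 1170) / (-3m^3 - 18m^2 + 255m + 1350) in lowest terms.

Euclidean algorithm in ℚ[m]:
  5m^3 - 90m^2 + 535m - 1170 = (-5/3)(-3m^3 - 18m^2 + 255m + 1350) + (-120m^2 + 960m + 1080)
  -3m^3 - 18m^2 + 255m + 1350 = ((1/40)m + 7/20)(-120m^2 + 960m + 1080) + (-108m + 972)
  -120m^2 + 960m + 1080 = ((10/9)m + 10/9)(-108m + 972) + (0)
Last nonzero remainder: -108m + 972. Dividing through by -108 gives the monic gcd m - 9.
Cancel m - 9 from numerator and denominator to get the reduced form.

(-5m^2 + 45m - 130)/(3m^2 + 45m + 150)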